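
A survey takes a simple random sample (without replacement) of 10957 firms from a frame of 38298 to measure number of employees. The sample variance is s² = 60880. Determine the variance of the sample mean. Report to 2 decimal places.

3.97

Under SRS without replacement, Var(ȳ) = (1 − f)·s²/n with f = n/N = 10957/38298 = 0.28609849.
Var(ȳ) = (1 − 0.28609849)·60880/10957 = 0.71390151·5.5562654 = 3.9666263.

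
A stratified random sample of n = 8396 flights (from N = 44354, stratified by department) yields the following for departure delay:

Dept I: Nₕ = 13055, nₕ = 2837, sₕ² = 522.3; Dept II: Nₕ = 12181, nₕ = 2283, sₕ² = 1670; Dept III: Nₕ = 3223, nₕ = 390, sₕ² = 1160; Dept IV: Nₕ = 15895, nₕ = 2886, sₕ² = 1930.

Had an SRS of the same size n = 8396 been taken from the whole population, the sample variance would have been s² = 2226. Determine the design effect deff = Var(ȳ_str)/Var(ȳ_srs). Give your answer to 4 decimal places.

Var(ȳ_str) = Σ Wₕ²(1−fₕ)sₕ²/nₕ with Wₕ = Nₕ/44354:
  Dept I: (13055/44354)²·(1−2837/13055)·522.3/2837 = 0.012483544
  Dept II: (12181/44354)²·(1−2283/12181)·1670/2283 = 0.044830684
  Dept III: (3223/44354)²·(1−390/3223)·1160/390 = 0.013804945
  Dept IV: (15895/44354)²·(1−2886/15895)·1930/2886 = 0.07029102
  → Var(ȳ_str) = 0.14141019.
Var(ȳ_srs) = (1 − 8396/44354)·2226/8396 = 0.21493912.
deff = 0.14141019 / 0.21493912 = 0.6579.

0.6579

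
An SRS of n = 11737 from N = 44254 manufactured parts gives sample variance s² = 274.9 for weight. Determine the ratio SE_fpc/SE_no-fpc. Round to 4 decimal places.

f = n/N = 11737/44254 = 0.26521896.
SE_no-fpc = √(s²/n) = 0.15304136; SE_fpc = √((1−f)s²/n) = 0.13118609.
Ratio = √(1−f) = 0.85719370.

0.8572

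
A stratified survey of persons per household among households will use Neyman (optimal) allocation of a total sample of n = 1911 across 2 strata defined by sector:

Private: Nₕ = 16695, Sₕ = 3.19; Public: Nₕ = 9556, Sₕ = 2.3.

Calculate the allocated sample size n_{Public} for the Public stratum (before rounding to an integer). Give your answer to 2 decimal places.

Neyman allocation: nₕ = n·NₕSₕ / Σⱼ NⱼSⱼ.
Σ NⱼSⱼ = 16695·3.19 + 9556·2.3 = 75235.85.
n_{Public} = 1911·9556·2.3 / 75235.85 = 558.26.

558.26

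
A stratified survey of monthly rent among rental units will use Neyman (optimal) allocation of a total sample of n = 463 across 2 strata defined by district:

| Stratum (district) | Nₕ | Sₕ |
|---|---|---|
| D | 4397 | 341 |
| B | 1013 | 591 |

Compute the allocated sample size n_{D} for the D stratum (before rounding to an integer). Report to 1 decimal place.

330.9

Neyman allocation: nₕ = n·NₕSₕ / Σⱼ NⱼSⱼ.
Σ NⱼSⱼ = 4397·341 + 1013·591 = 2.09806 × 10^6.
n_{D} = 463·4397·341 / (2.09806 × 10^6) = 330.9.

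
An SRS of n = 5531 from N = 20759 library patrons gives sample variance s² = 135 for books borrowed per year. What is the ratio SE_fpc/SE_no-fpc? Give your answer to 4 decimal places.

0.8565

f = n/N = 5531/20759 = 0.26643865.
SE_no-fpc = √(s²/n) = 0.15623022; SE_fpc = √((1−f)s²/n) = 0.13380837.
Ratio = √(1−f) = 0.85648196.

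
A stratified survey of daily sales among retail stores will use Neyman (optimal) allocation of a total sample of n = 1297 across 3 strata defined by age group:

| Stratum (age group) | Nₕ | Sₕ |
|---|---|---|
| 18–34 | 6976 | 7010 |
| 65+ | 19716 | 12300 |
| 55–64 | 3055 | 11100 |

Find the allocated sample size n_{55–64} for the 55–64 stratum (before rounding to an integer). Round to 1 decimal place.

Neyman allocation: nₕ = n·NₕSₕ / Σⱼ NⱼSⱼ.
Σ NⱼSⱼ = 6976·7010 + 19716·12300 + 3055·11100 = 3.2531906 × 10^8.
n_{55–64} = 1297·3055·11100 / (3.2531906 × 10^8) = 135.2.

135.2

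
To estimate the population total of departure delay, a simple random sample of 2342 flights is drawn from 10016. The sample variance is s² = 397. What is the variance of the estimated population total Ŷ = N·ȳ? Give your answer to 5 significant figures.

1.3029 × 10^7

Var(Ŷ) = N²·Var(ȳ) = N²·(1 − n/N)·s²/n.
f = 2342/10016 = 0.23382588; Var(ȳ) = 0.76617412·397/2342 = 0.12987666.
Var(Ŷ) = 10016² · 0.12987666 = 1.302926 × 10^7.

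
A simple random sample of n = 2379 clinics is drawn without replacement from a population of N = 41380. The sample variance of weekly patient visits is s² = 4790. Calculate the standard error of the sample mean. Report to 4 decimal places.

1.3776

Under SRS without replacement, Var(ȳ) = (1 − f)·s²/n with f = n/N = 2379/41380 = 0.05749154.
Var(ȳ) = (1 − 0.05749154)·4790/2379 = 0.94250846·2.013451 = 1.8976946.
SE(ȳ) = √(1.8976946) = 1.3776.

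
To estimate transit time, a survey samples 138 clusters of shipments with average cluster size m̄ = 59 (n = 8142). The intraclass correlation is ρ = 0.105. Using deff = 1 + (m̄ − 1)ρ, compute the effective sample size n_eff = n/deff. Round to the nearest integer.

1148

deff = 1 + (59 − 1)·0.105 = 1 + 6.09 = 7.09.
n_eff = 8142 / 7.09 = 1148.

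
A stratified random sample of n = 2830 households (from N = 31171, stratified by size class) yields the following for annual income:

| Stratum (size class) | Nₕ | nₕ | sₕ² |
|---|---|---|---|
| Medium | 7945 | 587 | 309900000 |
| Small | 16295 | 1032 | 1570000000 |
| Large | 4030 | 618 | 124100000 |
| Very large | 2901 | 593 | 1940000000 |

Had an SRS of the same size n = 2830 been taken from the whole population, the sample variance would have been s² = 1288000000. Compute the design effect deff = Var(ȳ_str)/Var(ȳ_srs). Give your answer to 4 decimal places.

1.0792

Var(ȳ_str) = Σ Wₕ²(1−fₕ)sₕ²/nₕ with Wₕ = Nₕ/31171:
  Medium: (7945/31171)²·(1−587/7945)·309900000/587 = 31764.037
  Small: (16295/31171)²·(1−1032/16295)·1570000000/1032 = 389415.07
  Large: (4030/31171)²·(1−618/4030)·124100000/618 = 2841.8157
  Very large: (2901/31171)²·(1−593/2901)·1940000000/593 = 22543.903
  → Var(ȳ_str) = 446564.83.
Var(ȳ_srs) = (1 − 2830/31171)·1288000000/2830 = 413803.22.
deff = 446564.83 / 413803.22 = 1.0792.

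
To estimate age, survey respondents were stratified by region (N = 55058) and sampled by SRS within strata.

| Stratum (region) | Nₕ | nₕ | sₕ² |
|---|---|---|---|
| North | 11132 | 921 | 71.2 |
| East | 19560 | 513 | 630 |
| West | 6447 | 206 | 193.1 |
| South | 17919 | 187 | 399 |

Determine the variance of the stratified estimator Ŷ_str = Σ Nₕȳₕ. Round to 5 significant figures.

1.1820 × 10^9

Var(Ŷ_str) = Σₕ Nₕ²(1 − fₕ)sₕ²/nₕ.
North: 11132²·(1 − 921/11132)·71.2/921 = 8.7874292 × 10^6.
East: 19560²·(1 − 513/19560)·630/513 = 4.5752899 × 10^8.
West: 6447²·(1 − 206/6447)·193.1/206 = 3.7716111 × 10^7.
South: 17919²·(1 − 187/17919)·399/187 = 6.7795799 × 10^8.
Sum = 1.1819905 × 10^9.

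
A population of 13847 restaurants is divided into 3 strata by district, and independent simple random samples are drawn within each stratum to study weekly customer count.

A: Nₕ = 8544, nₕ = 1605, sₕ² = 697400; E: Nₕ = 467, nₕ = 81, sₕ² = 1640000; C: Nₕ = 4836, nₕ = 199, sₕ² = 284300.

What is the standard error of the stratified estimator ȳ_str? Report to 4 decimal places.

Var(ȳ_str) = Σₕ Wₕ²(1 − fₕ)sₕ²/nₕ with Wₕ = Nₕ/N, N = 13847.
A: Wₕ = 0.61702896; term = 0.61702896²·(1 − 0.18785112)·697400/1605 = 134.35494.
E: Wₕ = 0.03372572; term = 0.03372572²·(1 − 0.17344754)·1640000/81 = 19.034945.
C: Wₕ = 0.34924532; term = 0.34924532²·(1 − 0.04114971)·284300/199 = 167.08436.
Sum = 320.47425.
SE = √(320.47425) = 17.9018.

17.9018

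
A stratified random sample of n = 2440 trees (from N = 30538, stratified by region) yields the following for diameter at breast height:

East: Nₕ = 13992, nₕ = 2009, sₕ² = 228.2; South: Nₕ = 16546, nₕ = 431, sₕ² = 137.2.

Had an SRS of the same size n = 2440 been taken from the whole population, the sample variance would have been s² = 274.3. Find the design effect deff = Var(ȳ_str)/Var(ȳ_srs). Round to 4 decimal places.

1.0774

Var(ȳ_str) = Σ Wₕ²(1−fₕ)sₕ²/nₕ with Wₕ = Nₕ/30538:
  East: (13992/30538)²·(1−2009/13992)·228.2/2009 = 0.020422076
  South: (16546/30538)²·(1−431/16546)·137.2/431 = 0.091016261
  → Var(ȳ_str) = 0.11143834.
Var(ȳ_srs) = (1 − 2440/30538)·274.3/2440 = 0.10343578.
deff = 0.11143834 / 0.10343578 = 1.0774.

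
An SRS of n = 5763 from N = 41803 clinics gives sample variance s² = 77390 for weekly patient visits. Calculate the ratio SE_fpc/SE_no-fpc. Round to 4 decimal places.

0.9285

f = n/N = 5763/41803 = 0.13786092.
SE_no-fpc = √(s²/n) = 3.6645286; SE_fpc = √((1−f)s²/n) = 3.4025677.
Ratio = √(1−f) = 0.92851445.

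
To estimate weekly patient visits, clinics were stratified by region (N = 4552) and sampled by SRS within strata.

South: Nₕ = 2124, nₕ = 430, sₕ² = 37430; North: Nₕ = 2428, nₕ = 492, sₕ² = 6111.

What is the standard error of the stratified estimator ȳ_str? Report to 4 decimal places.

Var(ȳ_str) = Σₕ Wₕ²(1 − fₕ)sₕ²/nₕ with Wₕ = Nₕ/N, N = 4552.
South: Wₕ = 0.46660808; term = 0.46660808²·(1 − 0.20244821)·37430/430 = 15.115231.
North: Wₕ = 0.53339192; term = 0.53339192²·(1 − 0.20263591)·6111/492 = 2.8177127.
Sum = 17.932944.
SE = √(17.932944) = 4.2347.

4.2347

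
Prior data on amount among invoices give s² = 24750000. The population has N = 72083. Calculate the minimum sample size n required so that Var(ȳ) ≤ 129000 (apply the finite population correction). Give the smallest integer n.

192

Without fpc, n₀ = s²/D = 24750000/129000 = 191.8605.
With fpc, (1 − n/N)·s²/n ≤ D requires n ≥ n₀/(1 + n₀/N) = 191.8605/(1 + 191.8605/72083) = 191.3512.
Rounding up, n = 192.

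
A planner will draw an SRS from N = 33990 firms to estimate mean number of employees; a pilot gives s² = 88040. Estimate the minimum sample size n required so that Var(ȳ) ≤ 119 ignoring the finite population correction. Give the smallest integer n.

Without fpc, n₀ = s²/D = 88040/119 = 739.8319.
Rounding up, n = 740.

740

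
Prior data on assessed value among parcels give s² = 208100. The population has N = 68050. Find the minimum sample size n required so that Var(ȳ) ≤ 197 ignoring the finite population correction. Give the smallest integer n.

1057

Without fpc, n₀ = s²/D = 208100/197 = 1056.3452.
Rounding up, n = 1057.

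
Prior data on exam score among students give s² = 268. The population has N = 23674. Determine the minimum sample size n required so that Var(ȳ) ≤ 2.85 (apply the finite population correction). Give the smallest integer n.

Without fpc, n₀ = s²/D = 268/2.85 = 94.0351.
With fpc, (1 − n/N)·s²/n ≤ D requires n ≥ n₀/(1 + n₀/N) = 94.0351/(1 + 94.0351/23674) = 93.6631.
Rounding up, n = 94.

94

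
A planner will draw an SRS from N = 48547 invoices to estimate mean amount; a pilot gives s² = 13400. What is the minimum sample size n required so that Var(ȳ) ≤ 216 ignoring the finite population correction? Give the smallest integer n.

Without fpc, n₀ = s²/D = 13400/216 = 62.0370.
Rounding up, n = 63.

63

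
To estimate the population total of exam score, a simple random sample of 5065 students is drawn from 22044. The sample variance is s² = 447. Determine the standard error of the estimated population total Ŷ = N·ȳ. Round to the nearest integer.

Var(Ŷ) = N²·Var(ȳ) = N²·(1 − n/N)·s²/n.
f = 5065/22044 = 0.22976774; Var(ȳ) = 0.77023226·447/5065 = 0.067975088.
Var(Ŷ) = 22044² · 0.067975088 = 3.3031674 × 10^7.
SE(Ŷ) = √(3.3031674 × 10^7) = 5747.

5747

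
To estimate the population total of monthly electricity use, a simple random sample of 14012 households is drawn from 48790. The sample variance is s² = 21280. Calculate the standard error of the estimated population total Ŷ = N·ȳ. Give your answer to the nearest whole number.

Var(Ŷ) = N²·Var(ȳ) = N²·(1 − n/N)·s²/n.
f = 14012/48790 = 0.28719000; Var(ȳ) = 0.71281000·21280/14012 = 1.0825433.
Var(Ŷ) = 48790² · 1.0825433 = 2.5769555 × 10^9.
SE(Ŷ) = √(2.5769555 × 10^9) = 50764.

50764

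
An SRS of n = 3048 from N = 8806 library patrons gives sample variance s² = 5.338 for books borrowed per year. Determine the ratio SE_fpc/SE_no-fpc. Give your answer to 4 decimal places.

f = n/N = 3048/8806 = 0.34612764.
SE_no-fpc = √(s²/n) = 0.041848684; SE_fpc = √((1−f)s²/n) = 0.033839839.
Ratio = √(1−f) = 0.80862374.

0.8086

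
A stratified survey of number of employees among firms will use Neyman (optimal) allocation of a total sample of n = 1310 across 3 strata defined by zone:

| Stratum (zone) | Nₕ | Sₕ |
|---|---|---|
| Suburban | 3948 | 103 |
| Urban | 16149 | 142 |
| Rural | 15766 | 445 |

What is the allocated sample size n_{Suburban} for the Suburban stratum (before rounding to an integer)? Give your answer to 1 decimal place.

Neyman allocation: nₕ = n·NₕSₕ / Σⱼ NⱼSⱼ.
Σ NⱼSⱼ = 3948·103 + 16149·142 + 15766·445 = 9.715672 × 10^6.
n_{Suburban} = 1310·3948·103 / (9.715672 × 10^6) = 54.8.

54.8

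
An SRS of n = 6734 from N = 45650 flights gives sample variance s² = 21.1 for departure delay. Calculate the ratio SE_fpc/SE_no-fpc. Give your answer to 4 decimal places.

f = n/N = 6734/45650 = 0.14751369.
SE_no-fpc = √(s²/n) = 0.055976362; SE_fpc = √((1−f)s²/n) = 0.051683079.
Ratio = √(1−f) = 0.92330185.

0.9233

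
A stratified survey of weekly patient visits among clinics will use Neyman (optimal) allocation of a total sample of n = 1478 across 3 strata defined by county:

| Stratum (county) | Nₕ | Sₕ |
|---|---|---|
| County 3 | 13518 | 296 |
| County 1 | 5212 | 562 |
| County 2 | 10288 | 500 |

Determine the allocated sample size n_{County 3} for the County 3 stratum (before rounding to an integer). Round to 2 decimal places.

489.79

Neyman allocation: nₕ = n·NₕSₕ / Σⱼ NⱼSⱼ.
Σ NⱼSⱼ = 13518·296 + 5212·562 + 10288·500 = 1.2074472 × 10^7.
n_{County 3} = 1478·13518·296 / (1.2074472 × 10^7) = 489.79.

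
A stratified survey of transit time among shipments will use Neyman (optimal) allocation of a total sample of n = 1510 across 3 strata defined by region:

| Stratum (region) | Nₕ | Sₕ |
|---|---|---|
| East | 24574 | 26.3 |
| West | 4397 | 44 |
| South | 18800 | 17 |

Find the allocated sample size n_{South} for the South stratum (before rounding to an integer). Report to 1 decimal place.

Neyman allocation: nₕ = n·NₕSₕ / Σⱼ NⱼSⱼ.
Σ NⱼSⱼ = 24574·26.3 + 4397·44 + 18800·17 = 1.1593642 × 10^6.
n_{South} = 1510·18800·17 / (1.1593642 × 10^6) = 416.3.

416.3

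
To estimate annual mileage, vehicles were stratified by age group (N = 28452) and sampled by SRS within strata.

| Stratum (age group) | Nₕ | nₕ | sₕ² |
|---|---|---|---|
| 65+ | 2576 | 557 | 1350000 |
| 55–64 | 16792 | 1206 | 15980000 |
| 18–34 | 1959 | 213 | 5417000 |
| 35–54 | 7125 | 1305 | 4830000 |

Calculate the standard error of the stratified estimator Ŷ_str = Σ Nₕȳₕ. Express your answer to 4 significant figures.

Var(Ŷ_str) = Σₕ Nₕ²(1 − fₕ)sₕ²/nₕ.
65+: 2576²·(1 − 557/2576)·1350000/557 = 1.260552 × 10^10.
55–64: 16792²·(1 − 1206/16792)·15980000/1206 = 3.4679 × 10^12.
18–34: 1959²·(1 − 213/1959)·5417000/213 = 8.6987712 × 10^10.
35–54: 7125²·(1 − 1305/7125)·4830000/1305 = 1.5347741 × 10^11.
Sum = 3.7209706 × 10^12.
SE = √(3.7209706 × 10^12) = 1.929 × 10^6.

1.929 × 10^6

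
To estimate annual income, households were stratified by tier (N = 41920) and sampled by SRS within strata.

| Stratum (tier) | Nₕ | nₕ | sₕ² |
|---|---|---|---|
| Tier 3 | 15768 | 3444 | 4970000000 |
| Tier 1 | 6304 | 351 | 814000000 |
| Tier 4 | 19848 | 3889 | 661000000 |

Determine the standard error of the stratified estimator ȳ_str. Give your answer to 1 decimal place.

Var(ȳ_str) = Σₕ Wₕ²(1 − fₕ)sₕ²/nₕ with Wₕ = Nₕ/N, N = 41920.
Tier 3: Wₕ = 0.37614504; term = 0.37614504²·(1 − 0.21841705)·4970000000/3444 = 159580.2.
Tier 1: Wₕ = 0.15038168; term = 0.15038168²·(1 − 0.05567893)·814000000/351 = 49525.267.
Tier 4: Wₕ = 0.47347328; term = 0.47347328²·(1 − 0.19593914)·661000000/3889 = 30636.8.
Sum = 239742.27.
SE = √(239742.27) = 489.6.

489.6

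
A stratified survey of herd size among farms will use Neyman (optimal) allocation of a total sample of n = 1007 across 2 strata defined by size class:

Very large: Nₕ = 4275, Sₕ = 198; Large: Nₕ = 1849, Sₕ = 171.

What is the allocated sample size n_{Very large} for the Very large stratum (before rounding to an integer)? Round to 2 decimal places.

Neyman allocation: nₕ = n·NₕSₕ / Σⱼ NⱼSⱼ.
Σ NⱼSⱼ = 4275·198 + 1849·171 = 1.162629 × 10^6.
n_{Very large} = 1007·4275·198 / (1.162629 × 10^6) = 733.14.

733.14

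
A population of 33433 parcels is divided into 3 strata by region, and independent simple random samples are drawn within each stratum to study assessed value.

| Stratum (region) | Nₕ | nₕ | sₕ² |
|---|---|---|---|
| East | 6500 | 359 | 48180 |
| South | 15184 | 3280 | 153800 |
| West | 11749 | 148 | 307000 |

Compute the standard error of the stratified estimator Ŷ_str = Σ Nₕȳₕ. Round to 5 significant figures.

544580

Var(Ŷ_str) = Σₕ Nₕ²(1 − fₕ)sₕ²/nₕ.
East: 6500²·(1 − 359/6500)·48180/359 = 5.3570389 × 10^9.
South: 15184²·(1 − 3280/15184)·153800/3280 = 8.4754273 × 10^9.
West: 11749²·(1 − 148/11749)·307000/148 = 2.8273071 × 10^11.
Sum = 2.9656318 × 10^11.
SE = √(2.9656318 × 10^11) = 544580.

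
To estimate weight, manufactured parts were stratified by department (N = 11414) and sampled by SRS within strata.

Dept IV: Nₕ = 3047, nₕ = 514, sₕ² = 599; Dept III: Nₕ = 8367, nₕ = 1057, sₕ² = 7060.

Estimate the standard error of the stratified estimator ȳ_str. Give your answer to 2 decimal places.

1.79

Var(ȳ_str) = Σₕ Wₕ²(1 − fₕ)sₕ²/nₕ with Wₕ = Nₕ/N, N = 11414.
Dept IV: Wₕ = 0.26695286; term = 0.26695286²·(1 − 0.16869052)·599/514 = 0.069039178.
Dept III: Wₕ = 0.73304714; term = 0.73304714²·(1 − 0.12632963)·7060/1057 = 3.1357478.
Sum = 3.204787.
SE = √(3.204787) = 1.79.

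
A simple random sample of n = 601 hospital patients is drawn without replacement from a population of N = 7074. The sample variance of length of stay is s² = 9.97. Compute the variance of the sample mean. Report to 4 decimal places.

Under SRS without replacement, Var(ȳ) = (1 − f)·s²/n with f = n/N = 601/7074 = 0.08495900.
Var(ȳ) = (1 − 0.08495900)·9.97/601 = 0.91504100·0.016589018 = 0.015179632.

0.0152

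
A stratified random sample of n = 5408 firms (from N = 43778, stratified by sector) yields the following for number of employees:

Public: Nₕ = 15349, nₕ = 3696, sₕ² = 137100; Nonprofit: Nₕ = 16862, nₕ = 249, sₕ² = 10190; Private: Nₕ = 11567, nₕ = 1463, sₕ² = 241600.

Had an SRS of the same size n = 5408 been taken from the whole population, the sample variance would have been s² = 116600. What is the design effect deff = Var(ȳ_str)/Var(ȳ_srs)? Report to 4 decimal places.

1.0326

Var(ȳ_str) = Σ Wₕ²(1−fₕ)sₕ²/nₕ with Wₕ = Nₕ/43778:
  Public: (15349/43778)²·(1−3696/15349)·137100/3696 = 3.4618759
  Nonprofit: (16862/43778)²·(1−249/16862)·10190/249 = 5.9816384
  Private: (11567/43778)²·(1−1463/11567)·241600/1463 = 10.070588
  → Var(ȳ_str) = 19.514102.
Var(ȳ_srs) = (1 − 5408/43778)·116600/5408 = 18.897213.
deff = 19.514102 / 18.897213 = 1.0326.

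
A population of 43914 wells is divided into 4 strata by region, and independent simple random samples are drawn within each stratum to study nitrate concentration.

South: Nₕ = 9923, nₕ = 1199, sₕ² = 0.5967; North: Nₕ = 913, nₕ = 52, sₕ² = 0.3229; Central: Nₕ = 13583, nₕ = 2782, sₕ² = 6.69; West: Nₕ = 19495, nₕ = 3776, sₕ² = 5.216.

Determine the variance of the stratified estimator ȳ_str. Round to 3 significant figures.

4.27 × 10^-4

Var(ȳ_str) = Σₕ Wₕ²(1 − fₕ)sₕ²/nₕ with Wₕ = Nₕ/N, N = 43914.
South: Wₕ = 0.22596438; term = 0.22596438²·(1 − 0.12083039)·0.5967/1199 = 2.2340326 × 10^-5.
North: Wₕ = 0.02079064; term = 0.02079064²·(1 − 0.05695509)·0.3229/52 = 2.531236 × 10^-6.
Central: Wₕ = 0.30930910; term = 0.30930910²·(1 − 0.20481484)·6.69/2782 = 1.8294589 × 10^-4.
West: Wₕ = 0.44393587; term = 0.44393587²·(1 − 0.19369069)·5.216/3776 = 2.1950669 × 10^-4.
Sum = 4.2732414 × 10^-4.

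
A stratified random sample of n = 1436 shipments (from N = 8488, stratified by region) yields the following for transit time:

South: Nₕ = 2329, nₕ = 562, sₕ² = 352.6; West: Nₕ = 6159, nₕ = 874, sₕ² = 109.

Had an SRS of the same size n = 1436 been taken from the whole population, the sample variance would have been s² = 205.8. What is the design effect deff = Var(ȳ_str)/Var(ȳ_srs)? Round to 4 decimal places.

0.7742

Var(ȳ_str) = Σ Wₕ²(1−fₕ)sₕ²/nₕ with Wₕ = Nₕ/8488:
  South: (2329/8488)²·(1−562/2329)·352.6/562 = 0.035837796
  West: (6159/8488)²·(1−874/6159)·109/874 = 0.056345537
  → Var(ȳ_str) = 0.092183333.
Var(ȳ_srs) = (1 − 1436/8488)·205.8/1436 = 0.11906877.
deff = 0.092183333 / 0.11906877 = 0.7742.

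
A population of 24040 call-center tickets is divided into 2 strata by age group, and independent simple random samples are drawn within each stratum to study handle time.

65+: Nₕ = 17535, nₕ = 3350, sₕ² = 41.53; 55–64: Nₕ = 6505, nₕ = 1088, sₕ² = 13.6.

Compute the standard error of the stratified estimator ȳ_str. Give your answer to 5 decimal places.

0.07809

Var(ȳ_str) = Σₕ Wₕ²(1 − fₕ)sₕ²/nₕ with Wₕ = Nₕ/N, N = 24040.
65+: Wₕ = 0.72940932; term = 0.72940932²·(1 − 0.19104648)·41.53/3350 = 0.0053356005.
55–64: Wₕ = 0.27059068; term = 0.27059068²·(1 − 0.16725596)·13.6/1088 = 7.6216188 × 10^-4.
Sum = 0.0060977624.
SE = √(0.0060977624) = 0.07809.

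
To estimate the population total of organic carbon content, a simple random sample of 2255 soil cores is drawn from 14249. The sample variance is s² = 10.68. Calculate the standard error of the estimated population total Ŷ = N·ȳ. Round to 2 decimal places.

Var(Ŷ) = N²·Var(ȳ) = N²·(1 − n/N)·s²/n.
f = 2255/14249 = 0.15825672; Var(ȳ) = 0.84174328·10.68/2255 = 0.0039866156.
Var(Ŷ) = 14249² · 0.0039866156 = 809418.52.
SE(Ŷ) = √(809418.52) = 899.68.

899.68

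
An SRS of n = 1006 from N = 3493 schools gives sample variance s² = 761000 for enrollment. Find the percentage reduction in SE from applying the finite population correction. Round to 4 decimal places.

f = n/N = 1006/3493 = 0.28800458.
SE_no-fpc = √(s²/n) = 27.50384; SE_fpc = √((1−f)s²/n) = 23.207691.
Ratio = √(1−f) = 0.84379821. Reduction = 100·(1 − 0.84379821) = 15.6202%.

15.6202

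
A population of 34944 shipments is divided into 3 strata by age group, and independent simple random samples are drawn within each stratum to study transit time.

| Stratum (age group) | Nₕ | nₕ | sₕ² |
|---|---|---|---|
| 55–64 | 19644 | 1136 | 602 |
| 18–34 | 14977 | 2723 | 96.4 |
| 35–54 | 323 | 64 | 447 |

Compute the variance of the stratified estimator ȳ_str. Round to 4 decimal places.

0.1636

Var(ȳ_str) = Σₕ Wₕ²(1 − fₕ)sₕ²/nₕ with Wₕ = Nₕ/N, N = 34944.
55–64: Wₕ = 0.56215659; term = 0.56215659²·(1 − 0.05782936)·602/1136 = 0.15778378.
18–34: Wₕ = 0.42860005; term = 0.42860005²·(1 − 0.18181211)·96.4/2723 = 0.0053209217.
35–54: Wₕ = 0.00924336; term = 0.00924336²·(1 − 0.19814241)·447/64 = 4.7850293 × 10^-4.
Sum = 0.1635832.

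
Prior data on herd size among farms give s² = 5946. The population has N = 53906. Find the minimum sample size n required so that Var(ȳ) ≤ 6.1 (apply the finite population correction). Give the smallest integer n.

958

Without fpc, n₀ = s²/D = 5946/6.1 = 974.7541.
With fpc, (1 − n/N)·s²/n ≤ D requires n ≥ n₀/(1 + n₀/N) = 974.7541/(1 + 974.7541/53906) = 957.4412.
Rounding up, n = 958.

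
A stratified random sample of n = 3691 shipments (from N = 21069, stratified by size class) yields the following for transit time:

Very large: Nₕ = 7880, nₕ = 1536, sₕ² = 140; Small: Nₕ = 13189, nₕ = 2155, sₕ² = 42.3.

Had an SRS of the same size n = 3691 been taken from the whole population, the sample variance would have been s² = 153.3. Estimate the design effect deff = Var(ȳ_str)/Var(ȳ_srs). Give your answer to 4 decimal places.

0.4875

Var(ȳ_str) = Σ Wₕ²(1−fₕ)sₕ²/nₕ with Wₕ = Nₕ/21069:
  Very large: (7880/21069)²·(1−1536/7880)·140/1536 = 0.010264513
  Small: (13189/21069)²·(1−2155/13189)·42.3/2155 = 0.0064350229
  → Var(ȳ_str) = 0.016699536.
Var(ȳ_srs) = (1 − 3691/21069)·153.3/3691 = 0.034257367.
deff = 0.016699536 / 0.034257367 = 0.4875.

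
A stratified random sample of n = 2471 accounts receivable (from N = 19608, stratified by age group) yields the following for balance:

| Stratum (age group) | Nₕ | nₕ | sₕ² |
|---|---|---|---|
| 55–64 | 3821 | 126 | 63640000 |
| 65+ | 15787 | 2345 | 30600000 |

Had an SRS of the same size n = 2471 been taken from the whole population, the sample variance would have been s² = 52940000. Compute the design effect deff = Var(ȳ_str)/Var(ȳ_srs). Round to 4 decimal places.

1.3752

Var(ȳ_str) = Σ Wₕ²(1−fₕ)sₕ²/nₕ with Wₕ = Nₕ/19608:
  55–64: (3821/19608)²·(1−126/3821)·63640000/126 = 18547.463
  65+: (15787/19608)²·(1−2345/15787)·30600000/2345 = 7202.3709
  → Var(ȳ_str) = 25749.834.
Var(ȳ_srs) = (1 − 2471/19608)·52940000/2471 = 18724.606.
deff = 25749.834 / 18724.606 = 1.3752.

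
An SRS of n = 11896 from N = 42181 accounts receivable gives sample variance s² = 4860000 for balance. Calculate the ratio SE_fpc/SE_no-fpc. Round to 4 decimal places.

0.8473

f = n/N = 11896/42181 = 0.28202271.
SE_no-fpc = √(s²/n) = 20.212389; SE_fpc = √((1−f)s²/n) = 17.126673.
Ratio = √(1−f) = 0.84733540.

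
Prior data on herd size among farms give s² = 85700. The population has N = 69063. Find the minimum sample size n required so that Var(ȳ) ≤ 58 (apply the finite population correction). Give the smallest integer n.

1447

Without fpc, n₀ = s²/D = 85700/58 = 1477.5862.
With fpc, (1 − n/N)·s²/n ≤ D requires n ≥ n₀/(1 + n₀/N) = 1477.5862/(1 + 1477.5862/69063) = 1446.6358.
Rounding up, n = 1447.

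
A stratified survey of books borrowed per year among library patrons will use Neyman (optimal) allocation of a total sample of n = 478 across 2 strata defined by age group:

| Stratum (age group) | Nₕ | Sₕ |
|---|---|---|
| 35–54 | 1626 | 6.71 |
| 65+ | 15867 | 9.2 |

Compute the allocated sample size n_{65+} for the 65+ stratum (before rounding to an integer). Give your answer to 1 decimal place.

Neyman allocation: nₕ = n·NₕSₕ / Σⱼ NⱼSⱼ.
Σ NⱼSⱼ = 1626·6.71 + 15867·9.2 = 156886.86.
n_{65+} = 478·15867·9.2 / 156886.86 = 444.8.

444.8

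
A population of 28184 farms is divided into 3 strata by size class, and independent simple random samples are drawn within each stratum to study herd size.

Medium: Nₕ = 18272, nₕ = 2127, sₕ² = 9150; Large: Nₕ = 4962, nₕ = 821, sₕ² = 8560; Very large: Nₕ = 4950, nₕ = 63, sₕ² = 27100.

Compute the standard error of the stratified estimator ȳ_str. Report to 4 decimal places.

3.8688

Var(ȳ_str) = Σₕ Wₕ²(1 − fₕ)sₕ²/nₕ with Wₕ = Nₕ/N, N = 28184.
Medium: Wₕ = 0.64831110; term = 0.64831110²·(1 − 0.11640762)·9150/2127 = 1.5976163.
Large: Wₕ = 0.17605734; term = 0.17605734²·(1 − 0.16545748)·8560/821 = 0.26970397.
Very large: Wₕ = 0.17563156; term = 0.17563156²·(1 − 0.01272727)·27100/63 = 13.099992.
Sum = 14.967312.
SE = √(14.967312) = 3.8688.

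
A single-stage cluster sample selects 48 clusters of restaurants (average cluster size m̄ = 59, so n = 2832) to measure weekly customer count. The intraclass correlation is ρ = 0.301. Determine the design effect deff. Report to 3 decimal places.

18.458

deff = 1 + (59 − 1)·0.301 = 1 + 17.458 = 18.458.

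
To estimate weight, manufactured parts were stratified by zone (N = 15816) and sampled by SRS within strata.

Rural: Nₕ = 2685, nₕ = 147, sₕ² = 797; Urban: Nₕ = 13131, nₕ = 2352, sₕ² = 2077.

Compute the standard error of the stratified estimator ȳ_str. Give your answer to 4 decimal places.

Var(ȳ_str) = Σₕ Wₕ²(1 − fₕ)sₕ²/nₕ with Wₕ = Nₕ/N, N = 15816.
Rural: Wₕ = 0.16976480; term = 0.16976480²·(1 − 0.05474860)·797/147 = 0.14770105.
Urban: Wₕ = 0.83023520; term = 0.83023520²·(1 − 0.17911812)·2077/2352 = 0.49966869.
Sum = 0.64736974.
SE = √(0.64736974) = 0.8046.

0.8046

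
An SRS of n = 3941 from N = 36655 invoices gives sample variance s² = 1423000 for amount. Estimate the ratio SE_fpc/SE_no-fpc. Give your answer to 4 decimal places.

f = n/N = 3941/36655 = 0.10751603.
SE_no-fpc = √(s²/n) = 19.001996; SE_fpc = √((1−f)s²/n) = 17.951446.
Ratio = √(1−f) = 0.94471370.

0.9447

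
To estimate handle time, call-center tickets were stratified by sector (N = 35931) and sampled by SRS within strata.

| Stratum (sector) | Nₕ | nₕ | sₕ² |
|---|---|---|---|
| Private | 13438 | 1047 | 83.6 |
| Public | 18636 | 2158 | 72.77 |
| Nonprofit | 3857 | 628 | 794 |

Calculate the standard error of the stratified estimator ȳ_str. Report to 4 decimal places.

0.1747

Var(ȳ_str) = Σₕ Wₕ²(1 − fₕ)sₕ²/nₕ with Wₕ = Nₕ/N, N = 35931.
Private: Wₕ = 0.37399460; term = 0.37399460²·(1 − 0.07791338)·83.6/1047 = 0.010298216.
Public: Wₕ = 0.51866077; term = 0.51866077²·(1 − 0.11579738)·72.77/2158 = 0.008020834.
Nonprofit: Wₕ = 0.10734463; term = 0.10734463²·(1 − 0.16282085)·794/628 = 0.012196632.
Sum = 0.030515682.
SE = √(0.030515682) = 0.1747.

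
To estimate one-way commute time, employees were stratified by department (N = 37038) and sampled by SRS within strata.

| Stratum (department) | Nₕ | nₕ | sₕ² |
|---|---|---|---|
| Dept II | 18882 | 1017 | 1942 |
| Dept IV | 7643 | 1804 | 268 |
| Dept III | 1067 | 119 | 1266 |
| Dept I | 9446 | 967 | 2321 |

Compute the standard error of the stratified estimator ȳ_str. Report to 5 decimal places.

0.78890

Var(ȳ_str) = Σₕ Wₕ²(1 − fₕ)sₕ²/nₕ with Wₕ = Nₕ/N, N = 37038.
Dept II: Wₕ = 0.50980075; term = 0.50980075²·(1 − 0.05386082)·1942/1017 = 0.46955258.
Dept IV: Wₕ = 0.20635563; term = 0.20635563²·(1 − 0.23603297)·268/1804 = 0.0048328748.
Dept III: Wₕ = 0.02880825; term = 0.02880825²·(1 − 0.11152765)·1266/119 = 0.0078444852.
Dept I: Wₕ = 0.25503537; term = 0.25503537²·(1 − 0.10237137)·2321/967 = 0.14013486.
Sum = 0.6223648.
SE = √(0.6223648) = 0.78890.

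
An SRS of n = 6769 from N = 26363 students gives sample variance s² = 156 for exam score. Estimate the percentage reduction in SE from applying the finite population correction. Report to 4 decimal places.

13.7887

f = n/N = 6769/26363 = 0.25676137.
SE_no-fpc = √(s²/n) = 0.15180988; SE_fpc = √((1−f)s²/n) = 0.13087726.
Ratio = √(1−f) = 0.86211289. Reduction = 100·(1 − 0.86211289) = 13.7887%.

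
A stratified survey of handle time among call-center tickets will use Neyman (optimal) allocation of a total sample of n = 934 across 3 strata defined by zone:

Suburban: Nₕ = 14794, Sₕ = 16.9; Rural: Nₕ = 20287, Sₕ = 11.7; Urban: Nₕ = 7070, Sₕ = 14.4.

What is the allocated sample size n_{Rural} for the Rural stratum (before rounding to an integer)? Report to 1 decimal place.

376.3

Neyman allocation: nₕ = n·NₕSₕ / Σⱼ NⱼSⱼ.
Σ NⱼSⱼ = 14794·16.9 + 20287·11.7 + 7070·14.4 = 589184.5.
n_{Rural} = 934·20287·11.7 / 589184.5 = 376.3.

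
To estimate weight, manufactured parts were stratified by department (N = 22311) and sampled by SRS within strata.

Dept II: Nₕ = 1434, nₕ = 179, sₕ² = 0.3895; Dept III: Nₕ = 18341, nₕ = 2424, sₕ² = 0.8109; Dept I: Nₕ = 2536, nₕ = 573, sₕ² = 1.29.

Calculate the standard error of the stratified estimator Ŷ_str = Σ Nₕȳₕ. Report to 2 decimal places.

Var(Ŷ_str) = Σₕ Nₕ²(1 − fₕ)sₕ²/nₕ.
Dept II: 1434²·(1 − 179/1434)·0.3895/179 = 3916.0417.
Dept III: 18341²·(1 − 2424/18341)·0.8109/2424 = 97660.493.
Dept I: 2536²·(1 − 573/2536)·1.29/573 = 11207.394.
Sum = 112783.93.
SE = √(112783.93) = 335.83.

335.83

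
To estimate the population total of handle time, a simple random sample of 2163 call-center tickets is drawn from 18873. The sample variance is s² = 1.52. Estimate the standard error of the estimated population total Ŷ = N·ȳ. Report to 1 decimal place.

470.8

Var(Ŷ) = N²·Var(ȳ) = N²·(1 − n/N)·s²/n.
f = 2163/18873 = 0.11460817; Var(ȳ) = 0.88539183·1.52/2163 = 6.2218936 × 10^-4.
Var(Ŷ) = 18873² · (6.2218936 × 10^-4) = 221617.71.
SE(Ŷ) = √(221617.71) = 470.8.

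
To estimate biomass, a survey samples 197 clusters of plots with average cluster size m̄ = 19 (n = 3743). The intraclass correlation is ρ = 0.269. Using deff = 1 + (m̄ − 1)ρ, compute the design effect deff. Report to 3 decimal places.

deff = 1 + (19 − 1)·0.269 = 1 + 4.842 = 5.842.

5.842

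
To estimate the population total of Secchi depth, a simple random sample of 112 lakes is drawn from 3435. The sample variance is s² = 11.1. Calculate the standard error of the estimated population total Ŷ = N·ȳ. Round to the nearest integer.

Var(Ŷ) = N²·Var(ȳ) = N²·(1 − n/N)·s²/n.
f = 112/3435 = 0.03260553; Var(ȳ) = 0.96739447·11.1/112 = 0.095875702.
Var(Ŷ) = 3435² · 0.095875702 = 1.131259 × 10^6.
SE(Ŷ) = √(1.131259 × 10^6) = 1064.

1064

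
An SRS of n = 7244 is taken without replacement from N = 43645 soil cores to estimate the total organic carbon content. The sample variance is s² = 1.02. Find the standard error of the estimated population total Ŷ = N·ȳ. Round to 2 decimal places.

Var(Ŷ) = N²·Var(ȳ) = N²·(1 − n/N)·s²/n.
f = 7244/43645 = 0.16597548; Var(ȳ) = 0.83402452·1.02/7244 = 1.1743581 × 10^-4.
Var(Ŷ) = 43645² · (1.1743581 × 10^-4) = 223701.83.
SE(Ŷ) = √(223701.83) = 472.97.

472.97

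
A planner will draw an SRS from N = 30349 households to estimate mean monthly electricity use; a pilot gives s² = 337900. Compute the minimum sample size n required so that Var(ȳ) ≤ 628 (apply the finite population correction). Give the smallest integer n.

529

Without fpc, n₀ = s²/D = 337900/628 = 538.0573.
With fpc, (1 − n/N)·s²/n ≤ D requires n ≥ n₀/(1 + n₀/N) = 538.0573/(1 + 538.0573/30349) = 528.6843.
Rounding up, n = 529.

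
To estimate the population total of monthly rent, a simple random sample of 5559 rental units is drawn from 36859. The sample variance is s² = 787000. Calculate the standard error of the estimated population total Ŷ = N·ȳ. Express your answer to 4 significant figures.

Var(Ŷ) = N²·Var(ȳ) = N²·(1 − n/N)·s²/n.
f = 5559/36859 = 0.15081798; Var(ȳ) = 0.84918202·787000/5559 = 120.22059.
Var(Ŷ) = 36859² · 120.22059 = 1.6333 × 10^11.
SE(Ŷ) = √(1.6333 × 10^11) = 404100.

404100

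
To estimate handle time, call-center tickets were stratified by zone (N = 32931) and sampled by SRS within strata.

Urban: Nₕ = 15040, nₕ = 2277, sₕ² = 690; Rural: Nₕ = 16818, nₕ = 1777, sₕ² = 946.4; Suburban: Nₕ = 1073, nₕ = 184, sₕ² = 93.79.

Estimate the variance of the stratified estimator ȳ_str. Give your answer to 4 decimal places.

Var(ȳ_str) = Σₕ Wₕ²(1 − fₕ)sₕ²/nₕ with Wₕ = Nₕ/N, N = 32931.
Urban: Wₕ = 0.45671252; term = 0.45671252²·(1 − 0.15139628)·690/2277 = 0.053638525.
Rural: Wₕ = 0.51070420; term = 0.51070420²·(1 − 0.10566060)·946.4/1777 = 0.12423058.
Suburban: Wₕ = 0.03258328; term = 0.03258328²·(1 − 0.17148183)·93.79/184 = 4.4836361 × 10^-4.
Sum = 0.17831747.

0.1783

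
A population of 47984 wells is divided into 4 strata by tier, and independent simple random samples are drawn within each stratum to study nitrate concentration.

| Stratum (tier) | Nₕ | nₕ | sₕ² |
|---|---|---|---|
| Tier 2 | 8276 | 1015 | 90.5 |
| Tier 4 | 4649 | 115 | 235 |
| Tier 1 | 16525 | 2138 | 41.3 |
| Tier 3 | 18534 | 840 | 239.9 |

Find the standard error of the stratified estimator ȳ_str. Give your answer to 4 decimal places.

Var(ȳ_str) = Σₕ Wₕ²(1 − fₕ)sₕ²/nₕ with Wₕ = Nₕ/N, N = 47984.
Tier 2: Wₕ = 0.17247416; term = 0.17247416²·(1 − 0.12264379)·90.5/1015 = 0.0023270545.
Tier 4: Wₕ = 0.09688646; term = 0.09688646²·(1 − 0.02473650)·235/115 = 0.018707605.
Tier 1: Wₕ = 0.34438563; term = 0.34438563²·(1 − 0.12937973)·41.3/2138 = 0.0019946246.
Tier 3: Wₕ = 0.38625375; term = 0.38625375²·(1 − 0.04532211)·239.9/840 = 0.040677406.
Sum = 0.06370669.
SE = √(0.06370669) = 0.2524.

0.2524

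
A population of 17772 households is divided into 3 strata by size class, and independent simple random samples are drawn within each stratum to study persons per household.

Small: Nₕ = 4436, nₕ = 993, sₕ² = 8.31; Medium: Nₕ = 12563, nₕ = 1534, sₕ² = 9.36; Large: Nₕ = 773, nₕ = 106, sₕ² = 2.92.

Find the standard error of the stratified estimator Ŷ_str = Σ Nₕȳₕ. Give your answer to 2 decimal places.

993.71

Var(Ŷ_str) = Σₕ Nₕ²(1 − fₕ)sₕ²/nₕ.
Small: 4436²·(1 − 993/4436)·8.31/993 = 127814.56.
Medium: 12563²·(1 − 1534/12563)·9.36/1534 = 845434.54.
Large: 773²·(1 − 106/773)·2.92/106 = 14203.073.
Sum = 987452.17.
SE = √(987452.17) = 993.71.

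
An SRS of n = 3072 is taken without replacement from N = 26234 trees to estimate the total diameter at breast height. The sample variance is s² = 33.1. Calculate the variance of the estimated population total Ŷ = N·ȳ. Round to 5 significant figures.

Var(Ŷ) = N²·Var(ȳ) = N²·(1 − n/N)·s²/n.
f = 3072/26234 = 0.11709995; Var(ȳ) = 0.88290005·33.1/3072 = 0.0095130182.
Var(Ŷ) = 26234² · 0.0095130182 = 6.5470756 × 10^6.

6.5471 × 10^6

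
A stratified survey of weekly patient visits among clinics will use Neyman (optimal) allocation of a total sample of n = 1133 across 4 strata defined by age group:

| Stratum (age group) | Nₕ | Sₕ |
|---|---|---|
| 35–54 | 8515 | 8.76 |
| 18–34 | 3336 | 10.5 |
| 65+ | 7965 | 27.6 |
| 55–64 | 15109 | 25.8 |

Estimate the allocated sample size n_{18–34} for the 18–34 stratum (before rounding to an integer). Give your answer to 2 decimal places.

55.18

Neyman allocation: nₕ = n·NₕSₕ / Σⱼ NⱼSⱼ.
Σ NⱼSⱼ = 8515·8.76 + 3336·10.5 + 7965·27.6 + 15109·25.8 = 719265.6.
n_{18–34} = 1133·3336·10.5 / 719265.6 = 55.18.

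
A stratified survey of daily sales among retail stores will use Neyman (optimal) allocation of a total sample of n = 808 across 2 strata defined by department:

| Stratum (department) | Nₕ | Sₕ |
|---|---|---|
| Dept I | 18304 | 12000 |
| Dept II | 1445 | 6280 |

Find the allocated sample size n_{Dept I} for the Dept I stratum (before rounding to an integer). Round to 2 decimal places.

775.94

Neyman allocation: nₕ = n·NₕSₕ / Σⱼ NⱼSⱼ.
Σ NⱼSⱼ = 18304·12000 + 1445·6280 = 2.287226 × 10^8.
n_{Dept I} = 808·18304·12000 / (2.287226 × 10^8) = 775.94.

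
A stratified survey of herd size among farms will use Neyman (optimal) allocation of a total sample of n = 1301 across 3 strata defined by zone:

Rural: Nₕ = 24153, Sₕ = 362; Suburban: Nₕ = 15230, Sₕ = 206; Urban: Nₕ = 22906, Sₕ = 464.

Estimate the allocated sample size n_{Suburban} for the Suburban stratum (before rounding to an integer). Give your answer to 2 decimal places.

Neyman allocation: nₕ = n·NₕSₕ / Σⱼ NⱼSⱼ.
Σ NⱼSⱼ = 24153·362 + 15230·206 + 22906·464 = 2.250915 × 10^7.
n_{Suburban} = 1301·15230·206 / (2.250915 × 10^7) = 181.34.

181.34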